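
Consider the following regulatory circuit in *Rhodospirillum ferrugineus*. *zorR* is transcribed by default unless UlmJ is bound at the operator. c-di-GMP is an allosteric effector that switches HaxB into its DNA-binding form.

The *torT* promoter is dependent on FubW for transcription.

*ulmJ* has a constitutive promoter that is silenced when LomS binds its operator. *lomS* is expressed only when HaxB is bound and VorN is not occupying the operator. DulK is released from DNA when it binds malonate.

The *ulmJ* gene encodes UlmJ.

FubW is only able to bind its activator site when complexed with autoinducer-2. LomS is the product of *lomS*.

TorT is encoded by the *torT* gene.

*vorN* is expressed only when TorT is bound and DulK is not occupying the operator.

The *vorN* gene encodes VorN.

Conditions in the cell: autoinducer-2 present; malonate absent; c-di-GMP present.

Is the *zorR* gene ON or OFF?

ON

Autoinducer-2 is present, so FubW is active.
No repressor is bound and FubW is active, so *torT* is transcribed.
So TorT is produced and active.
Malonate is absent, so DulK is active.
With repressor DulK bound, *vorN* is not transcribed.
So VorN is not produced.
c-di-GMP is present, so HaxB is active.
No repressor is bound and HaxB is active, so *lomS* is transcribed.
So LomS is produced and active.
With repressor LomS bound, *ulmJ* is not transcribed.
So UlmJ is not produced.
With no repressor bound, *zorR* is transcribed.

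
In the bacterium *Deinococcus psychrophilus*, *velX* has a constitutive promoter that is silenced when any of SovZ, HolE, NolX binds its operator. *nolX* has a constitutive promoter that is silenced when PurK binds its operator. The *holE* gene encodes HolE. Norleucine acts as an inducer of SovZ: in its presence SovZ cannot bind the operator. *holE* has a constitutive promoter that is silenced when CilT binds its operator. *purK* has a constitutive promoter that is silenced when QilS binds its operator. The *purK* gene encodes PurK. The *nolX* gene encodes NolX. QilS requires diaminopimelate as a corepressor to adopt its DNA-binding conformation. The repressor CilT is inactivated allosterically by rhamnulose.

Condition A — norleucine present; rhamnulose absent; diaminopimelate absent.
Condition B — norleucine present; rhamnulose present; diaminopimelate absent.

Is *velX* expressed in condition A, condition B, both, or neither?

A only

Condition A:
Norleucine is present, so SovZ is inactive.
Rhamnulose is absent, so CilT is active.
With repressor CilT bound, *holE* is not transcribed.
So HolE is not produced.
Diaminopimelate is absent, so QilS is inactive.
With no repressor bound, *purK* is transcribed.
So PurK is produced and active.
With repressor PurK bound, *nolX* is not transcribed.
So NolX is not produced.
With no repressor bound, *velX* is transcribed.
→ *velX* is ON in A.
Condition B:
Norleucine is present, so SovZ is inactive.
Rhamnulose is present, so CilT is inactive.
With no repressor bound, *holE* is transcribed.
So HolE is produced and active.
Diaminopimelate is absent, so QilS is inactive.
With no repressor bound, *purK* is transcribed.
So PurK is produced and active.
With repressor PurK bound, *nolX* is not transcribed.
So NolX is not produced.
With repressor HolE bound, *velX* is not transcribed.
→ *velX* is OFF in B.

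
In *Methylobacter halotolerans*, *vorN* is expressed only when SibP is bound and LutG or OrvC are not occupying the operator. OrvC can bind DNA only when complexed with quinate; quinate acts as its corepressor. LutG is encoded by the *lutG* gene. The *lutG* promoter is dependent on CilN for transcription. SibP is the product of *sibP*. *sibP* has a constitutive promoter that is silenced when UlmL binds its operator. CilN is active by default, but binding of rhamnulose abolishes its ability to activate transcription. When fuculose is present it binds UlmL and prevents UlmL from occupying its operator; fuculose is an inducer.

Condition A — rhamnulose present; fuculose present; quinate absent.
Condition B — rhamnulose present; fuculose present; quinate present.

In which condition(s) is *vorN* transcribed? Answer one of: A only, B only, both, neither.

A only

Condition A:
Rhamnulose is present, so CilN is inactive.
Required activator CilN is absent, so *lutG* is not transcribed.
So LutG is not produced.
Fuculose is present, so UlmL is inactive.
With no repressor bound, *sibP* is transcribed.
So SibP is produced and active.
Quinate is absent, so OrvC is inactive.
No repressor is bound and SibP is active, so *vorN* is transcribed.
→ *vorN* is ON in A.
Condition B:
Rhamnulose is present, so CilN is inactive.
Required activator CilN is absent, so *lutG* is not transcribed.
So LutG is not produced.
Fuculose is present, so UlmL is inactive.
With no repressor bound, *sibP* is transcribed.
So SibP is produced and active.
Quinate is present, so OrvC is active.
With repressor OrvC bound, *vorN* is not transcribed.
→ *vorN* is OFF in B.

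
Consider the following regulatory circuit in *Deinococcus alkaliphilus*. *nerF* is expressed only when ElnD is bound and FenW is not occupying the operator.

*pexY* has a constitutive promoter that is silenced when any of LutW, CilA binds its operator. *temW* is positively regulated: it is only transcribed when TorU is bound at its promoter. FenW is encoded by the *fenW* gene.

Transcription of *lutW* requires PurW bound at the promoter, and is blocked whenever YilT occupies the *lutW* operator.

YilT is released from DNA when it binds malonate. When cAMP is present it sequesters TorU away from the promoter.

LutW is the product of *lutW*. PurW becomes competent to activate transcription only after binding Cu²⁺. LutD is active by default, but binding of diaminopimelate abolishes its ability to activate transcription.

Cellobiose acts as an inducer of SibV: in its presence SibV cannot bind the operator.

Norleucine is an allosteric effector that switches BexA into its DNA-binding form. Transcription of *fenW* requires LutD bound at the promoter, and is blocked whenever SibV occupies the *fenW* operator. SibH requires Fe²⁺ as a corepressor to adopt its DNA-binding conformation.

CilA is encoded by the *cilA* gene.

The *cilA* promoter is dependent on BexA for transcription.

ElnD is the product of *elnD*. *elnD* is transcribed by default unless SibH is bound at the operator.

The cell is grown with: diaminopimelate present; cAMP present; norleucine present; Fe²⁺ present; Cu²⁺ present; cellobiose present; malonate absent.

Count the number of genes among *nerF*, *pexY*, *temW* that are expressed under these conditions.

0

Fe²⁺ is present, so SibH is active.
With repressor SibH bound, *elnD* is not transcribed.
So ElnD is not produced.
Cellobiose is present, so SibV is inactive.
Diaminopimelate is present, so LutD is inactive.
Required activator LutD is absent, so *fenW* is not transcribed.
So FenW is not produced.
Required activator ElnD is absent, so *nerF* is not transcribed.
→ *nerF* is OFF.
Malonate is absent, so YilT is active.
Cu²⁺ is present, so PurW is active.
With repressor YilT bound, *lutW* is not transcribed.
So LutW is not produced.
Norleucine is present, so BexA is active.
No repressor is bound and BexA is active, so *cilA* is transcribed.
So CilA is produced and active.
With repressor CilA bound, *pexY* is not transcribed.
→ *pexY* is OFF.
cAMP is present, so TorU is inactive.
Required activator TorU is absent, so *temW* is not transcribed.
→ *temW* is OFF.
0 of the 3 genes are transcribed.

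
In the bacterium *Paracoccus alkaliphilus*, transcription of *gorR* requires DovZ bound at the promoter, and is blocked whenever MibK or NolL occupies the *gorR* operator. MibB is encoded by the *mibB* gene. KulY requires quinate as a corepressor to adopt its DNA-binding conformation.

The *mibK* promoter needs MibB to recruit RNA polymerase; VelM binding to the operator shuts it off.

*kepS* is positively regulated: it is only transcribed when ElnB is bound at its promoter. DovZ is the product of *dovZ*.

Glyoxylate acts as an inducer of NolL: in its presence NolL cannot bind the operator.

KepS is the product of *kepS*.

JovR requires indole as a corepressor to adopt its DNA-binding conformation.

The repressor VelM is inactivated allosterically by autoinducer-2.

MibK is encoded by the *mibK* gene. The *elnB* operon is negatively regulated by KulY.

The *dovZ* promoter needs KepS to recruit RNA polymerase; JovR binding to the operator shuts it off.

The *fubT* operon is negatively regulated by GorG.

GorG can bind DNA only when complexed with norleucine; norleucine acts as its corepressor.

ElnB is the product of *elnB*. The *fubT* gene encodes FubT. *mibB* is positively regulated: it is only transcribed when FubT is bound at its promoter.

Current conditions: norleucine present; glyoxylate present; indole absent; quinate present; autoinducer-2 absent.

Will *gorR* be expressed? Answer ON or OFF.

OFF

Indole is absent, so JovR is inactive.
Quinate is present, so KulY is active.
With repressor KulY bound, *elnB* is not transcribed.
So ElnB is not produced.
Required activator ElnB is absent, so *kepS* is not transcribed.
So KepS is not produced.
Required activator KepS is absent, so *dovZ* is not transcribed.
So DovZ is not produced.
Norleucine is present, so GorG is active.
With repressor GorG bound, *fubT* is not transcribed.
So FubT is not produced.
Required activator FubT is absent, so *mibB* is not transcribed.
So MibB is not produced.
Autoinducer-2 is absent, so VelM is active.
With repressor VelM bound, *mibK* is not transcribed.
So MibK is not produced.
Glyoxylate is present, so NolL is inactive.
Required activator DovZ is absent, so *gorR* is not transcribed.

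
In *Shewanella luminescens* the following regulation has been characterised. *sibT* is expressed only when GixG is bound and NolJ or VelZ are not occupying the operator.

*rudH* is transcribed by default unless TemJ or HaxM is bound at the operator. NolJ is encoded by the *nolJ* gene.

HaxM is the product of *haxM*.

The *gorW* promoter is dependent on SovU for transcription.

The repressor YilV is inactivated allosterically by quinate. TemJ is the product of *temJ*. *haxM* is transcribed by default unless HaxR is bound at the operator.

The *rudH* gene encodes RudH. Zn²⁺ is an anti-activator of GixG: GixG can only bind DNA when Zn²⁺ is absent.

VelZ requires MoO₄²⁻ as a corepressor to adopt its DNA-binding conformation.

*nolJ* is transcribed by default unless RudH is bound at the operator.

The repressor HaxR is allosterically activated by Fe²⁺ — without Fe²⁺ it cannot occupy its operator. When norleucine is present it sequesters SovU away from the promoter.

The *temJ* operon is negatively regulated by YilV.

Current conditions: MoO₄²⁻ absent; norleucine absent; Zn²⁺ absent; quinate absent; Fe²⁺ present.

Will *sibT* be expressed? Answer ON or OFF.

Quinate is absent, so YilV is active.
With repressor YilV bound, *temJ* is not transcribed.
So TemJ is not produced.
Fe²⁺ is present, so HaxR is active.
With repressor HaxR bound, *haxM* is not transcribed.
So HaxM is not produced.
With no repressor bound, *rudH* is transcribed.
So RudH is produced and active.
With repressor RudH bound, *nolJ* is not transcribed.
So NolJ is not produced.
Zn²⁺ is absent, so GixG is active.
MoO₄²⁻ is absent, so VelZ is inactive.
No repressor is bound and GixG is active, so *sibT* is transcribed.

ON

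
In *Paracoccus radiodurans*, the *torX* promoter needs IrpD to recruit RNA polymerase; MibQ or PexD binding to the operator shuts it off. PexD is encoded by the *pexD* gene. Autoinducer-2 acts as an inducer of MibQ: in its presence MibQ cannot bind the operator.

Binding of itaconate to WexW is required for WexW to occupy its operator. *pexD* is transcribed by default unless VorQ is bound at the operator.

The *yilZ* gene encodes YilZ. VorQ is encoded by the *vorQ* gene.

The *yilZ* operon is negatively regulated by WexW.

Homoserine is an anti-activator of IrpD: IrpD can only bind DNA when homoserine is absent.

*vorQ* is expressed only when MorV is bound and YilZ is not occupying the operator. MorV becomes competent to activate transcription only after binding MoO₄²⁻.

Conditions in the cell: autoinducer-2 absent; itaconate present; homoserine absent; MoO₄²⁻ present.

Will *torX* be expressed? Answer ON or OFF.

OFF

Autoinducer-2 is absent, so MibQ is active.
Itaconate is present, so WexW is active.
With repressor WexW bound, *yilZ* is not transcribed.
So YilZ is not produced.
MoO₄²⁻ is present, so MorV is active.
No repressor is bound and MorV is active, so *vorQ* is transcribed.
So VorQ is produced and active.
With repressor VorQ bound, *pexD* is not transcribed.
So PexD is not produced.
Homoserine is absent, so IrpD is active.
With repressor MibQ bound, *torX* is not transcribed.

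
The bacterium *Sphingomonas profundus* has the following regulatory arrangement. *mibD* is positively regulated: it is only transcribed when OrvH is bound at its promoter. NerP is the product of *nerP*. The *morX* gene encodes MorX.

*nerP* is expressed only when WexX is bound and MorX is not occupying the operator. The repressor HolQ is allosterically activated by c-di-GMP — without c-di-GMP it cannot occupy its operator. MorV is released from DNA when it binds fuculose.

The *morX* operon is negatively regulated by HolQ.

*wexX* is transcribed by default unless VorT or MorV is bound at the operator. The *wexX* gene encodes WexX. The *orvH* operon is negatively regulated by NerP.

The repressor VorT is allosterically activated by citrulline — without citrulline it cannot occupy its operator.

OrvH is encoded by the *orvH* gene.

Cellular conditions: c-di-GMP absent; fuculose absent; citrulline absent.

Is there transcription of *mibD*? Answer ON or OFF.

Citrulline is absent, so VorT is inactive.
Fuculose is absent, so MorV is active.
With repressor MorV bound, *wexX* is not transcribed.
So WexX is not produced.
c-di-GMP is absent, so HolQ is inactive.
With no repressor bound, *morX* is transcribed.
So MorX is produced and active.
With repressor MorX bound, *nerP* is not transcribed.
So NerP is not produced.
With no repressor bound, *orvH* is transcribed.
So OrvH is produced and active.
No repressor is bound and OrvH is active, so *mibD* is transcribed.

ON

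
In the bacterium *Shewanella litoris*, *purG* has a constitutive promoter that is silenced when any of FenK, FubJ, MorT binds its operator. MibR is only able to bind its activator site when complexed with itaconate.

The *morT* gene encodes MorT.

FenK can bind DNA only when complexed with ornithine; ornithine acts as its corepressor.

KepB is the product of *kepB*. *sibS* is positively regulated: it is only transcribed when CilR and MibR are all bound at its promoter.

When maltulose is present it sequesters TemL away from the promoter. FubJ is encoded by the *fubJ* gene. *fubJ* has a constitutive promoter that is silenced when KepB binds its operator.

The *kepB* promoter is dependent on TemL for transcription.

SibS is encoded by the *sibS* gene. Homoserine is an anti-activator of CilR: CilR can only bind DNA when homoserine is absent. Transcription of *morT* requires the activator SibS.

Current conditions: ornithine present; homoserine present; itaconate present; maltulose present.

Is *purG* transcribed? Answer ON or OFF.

Ornithine is present, so FenK is active.
Maltulose is present, so TemL is inactive.
Required activator TemL is absent, so *kepB* is not transcribed.
So KepB is not produced.
With no repressor bound, *fubJ* is transcribed.
So FubJ is produced and active.
Homoserine is present, so CilR is inactive.
Itaconate is present, so MibR is active.
Required activator CilR is absent, so *sibS* is not transcribed.
So SibS is not produced.
Required activator SibS is absent, so *morT* is not transcribed.
So MorT is not produced.
With repressor FenK bound, *purG* is not transcribed.

OFF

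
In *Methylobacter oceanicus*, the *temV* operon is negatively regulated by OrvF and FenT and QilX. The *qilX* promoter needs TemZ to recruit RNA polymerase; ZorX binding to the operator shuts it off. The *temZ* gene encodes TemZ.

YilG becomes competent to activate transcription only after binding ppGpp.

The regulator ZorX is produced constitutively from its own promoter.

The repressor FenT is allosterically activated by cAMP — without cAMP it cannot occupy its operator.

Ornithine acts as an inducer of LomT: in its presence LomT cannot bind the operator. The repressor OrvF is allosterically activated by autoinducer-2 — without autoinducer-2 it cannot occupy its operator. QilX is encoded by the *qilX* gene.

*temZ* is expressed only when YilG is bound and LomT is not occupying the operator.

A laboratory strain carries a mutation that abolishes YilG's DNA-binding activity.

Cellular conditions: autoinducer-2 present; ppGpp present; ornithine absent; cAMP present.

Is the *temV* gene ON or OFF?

Autoinducer-2 is present, so OrvF is active.
cAMP is present, so FenT is active.
ZorX is produced constitutively and is active.
Ornithine is absent, so LomT is active.
YilG is non-functional in this strain, so it has no effect.
With repressor LomT bound, *temZ* is not transcribed.
So TemZ is not produced.
With repressor ZorX bound, *qilX* is not transcribed.
So QilX is not produced.
With repressor OrvF bound, *temV* is not transcribed.

OFF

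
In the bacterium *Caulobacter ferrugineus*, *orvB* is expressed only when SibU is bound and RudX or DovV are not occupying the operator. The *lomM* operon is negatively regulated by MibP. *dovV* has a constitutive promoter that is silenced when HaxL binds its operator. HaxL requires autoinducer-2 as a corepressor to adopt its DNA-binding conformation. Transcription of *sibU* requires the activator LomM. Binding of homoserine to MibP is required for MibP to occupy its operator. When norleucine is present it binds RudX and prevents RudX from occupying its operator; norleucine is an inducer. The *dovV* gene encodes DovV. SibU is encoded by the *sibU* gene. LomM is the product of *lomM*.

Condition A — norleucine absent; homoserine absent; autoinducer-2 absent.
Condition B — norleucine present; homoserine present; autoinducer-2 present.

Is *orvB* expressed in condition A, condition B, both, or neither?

Condition A:
Norleucine is absent, so RudX is active.
Homoserine is absent, so MibP is inactive.
With no repressor bound, *lomM* is transcribed.
So LomM is produced and active.
No repressor is bound and LomM is active, so *sibU* is transcribed.
So SibU is produced and active.
Autoinducer-2 is absent, so HaxL is inactive.
With no repressor bound, *dovV* is transcribed.
So DovV is produced and active.
With repressor RudX bound, *orvB* is not transcribed.
→ *orvB* is OFF in A.
Condition B:
Norleucine is present, so RudX is inactive.
Homoserine is present, so MibP is active.
With repressor MibP bound, *lomM* is not transcribed.
So LomM is not produced.
Required activator LomM is absent, so *sibU* is not transcribed.
So SibU is not produced.
Autoinducer-2 is present, so HaxL is active.
With repressor HaxL bound, *dovV* is not transcribed.
So DovV is not produced.
Required activator SibU is absent, so *orvB* is not transcribed.
→ *orvB* is OFF in B.

neither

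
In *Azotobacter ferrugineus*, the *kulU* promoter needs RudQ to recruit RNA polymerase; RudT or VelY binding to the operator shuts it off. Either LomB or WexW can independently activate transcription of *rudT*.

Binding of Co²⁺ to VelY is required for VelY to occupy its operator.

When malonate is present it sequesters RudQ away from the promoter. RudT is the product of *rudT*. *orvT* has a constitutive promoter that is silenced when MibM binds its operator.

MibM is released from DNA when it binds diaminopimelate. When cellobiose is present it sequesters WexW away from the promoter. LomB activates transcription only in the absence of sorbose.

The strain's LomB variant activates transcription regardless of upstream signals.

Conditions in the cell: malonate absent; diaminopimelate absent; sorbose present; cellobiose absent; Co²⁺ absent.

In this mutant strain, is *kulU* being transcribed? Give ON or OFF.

OFF

LomB is constitutively active in this strain.
Cellobiose is absent, so WexW is active.
Activator LomB is present, so *rudT* is transcribed.
So RudT is produced and active.
Malonate is absent, so RudQ is active.
Co²⁺ is absent, so VelY is inactive.
With repressor RudT bound, *kulU* is not transcribed.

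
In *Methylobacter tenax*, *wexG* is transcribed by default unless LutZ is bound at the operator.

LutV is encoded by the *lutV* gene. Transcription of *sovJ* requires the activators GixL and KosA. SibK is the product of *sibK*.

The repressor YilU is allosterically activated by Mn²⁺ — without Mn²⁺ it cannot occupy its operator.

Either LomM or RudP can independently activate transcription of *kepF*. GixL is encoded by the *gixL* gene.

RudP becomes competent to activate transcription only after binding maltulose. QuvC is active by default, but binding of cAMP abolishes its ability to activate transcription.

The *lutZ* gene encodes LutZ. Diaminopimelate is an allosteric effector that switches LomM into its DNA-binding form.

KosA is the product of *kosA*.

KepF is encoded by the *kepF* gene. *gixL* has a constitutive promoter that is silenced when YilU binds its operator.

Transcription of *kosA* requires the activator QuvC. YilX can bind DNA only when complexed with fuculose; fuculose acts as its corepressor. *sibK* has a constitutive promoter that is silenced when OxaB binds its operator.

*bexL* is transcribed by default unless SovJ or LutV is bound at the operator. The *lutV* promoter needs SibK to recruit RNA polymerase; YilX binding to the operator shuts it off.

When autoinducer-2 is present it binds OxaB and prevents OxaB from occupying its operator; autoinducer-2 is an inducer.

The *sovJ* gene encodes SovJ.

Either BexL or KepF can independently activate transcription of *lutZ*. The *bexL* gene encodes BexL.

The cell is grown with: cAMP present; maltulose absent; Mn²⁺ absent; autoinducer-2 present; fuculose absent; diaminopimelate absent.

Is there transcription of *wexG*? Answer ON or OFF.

ON

Mn²⁺ is absent, so YilU is inactive.
With no repressor bound, *gixL* is transcribed.
So GixL is produced and active.
cAMP is present, so QuvC is inactive.
Required activator QuvC is absent, so *kosA* is not transcribed.
So KosA is not produced.
Required activator KosA is absent, so *sovJ* is not transcribed.
So SovJ is not produced.
Fuculose is absent, so YilX is inactive.
Autoinducer-2 is present, so OxaB is inactive.
With no repressor bound, *sibK* is transcribed.
So SibK is produced and active.
No repressor is bound and SibK is active, so *lutV* is transcribed.
So LutV is produced and active.
With repressor LutV bound, *bexL* is not transcribed.
So BexL is not produced.
Diaminopimelate is absent, so LomM is inactive.
Maltulose is absent, so RudP is inactive.
No activator is available at the *kepF* promoter, so *kepF* is not transcribed.
So KepF is not produced.
No activator is available at the *lutZ* promoter, so *lutZ* is not transcribed.
So LutZ is not produced.
With no repressor bound, *wexG* is transcribed.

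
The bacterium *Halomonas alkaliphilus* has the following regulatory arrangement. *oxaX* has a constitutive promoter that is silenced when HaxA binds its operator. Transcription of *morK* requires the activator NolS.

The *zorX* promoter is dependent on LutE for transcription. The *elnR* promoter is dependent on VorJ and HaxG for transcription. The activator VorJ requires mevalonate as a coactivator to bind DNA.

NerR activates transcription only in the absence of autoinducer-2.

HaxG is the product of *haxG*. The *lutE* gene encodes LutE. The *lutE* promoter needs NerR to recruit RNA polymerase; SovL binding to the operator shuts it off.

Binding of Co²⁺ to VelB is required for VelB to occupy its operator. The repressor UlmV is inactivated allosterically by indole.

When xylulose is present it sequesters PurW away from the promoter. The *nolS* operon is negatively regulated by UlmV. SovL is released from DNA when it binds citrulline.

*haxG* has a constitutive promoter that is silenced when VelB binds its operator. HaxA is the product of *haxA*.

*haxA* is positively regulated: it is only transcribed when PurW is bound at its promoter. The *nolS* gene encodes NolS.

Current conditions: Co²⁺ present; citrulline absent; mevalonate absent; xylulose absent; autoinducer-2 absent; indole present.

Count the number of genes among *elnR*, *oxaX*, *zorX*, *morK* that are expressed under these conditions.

1

Mevalonate is absent, so VorJ is inactive.
Co²⁺ is present, so VelB is active.
With repressor VelB bound, *haxG* is not transcribed.
So HaxG is not produced.
Required activator VorJ is absent, so *elnR* is not transcribed.
→ *elnR* is OFF.
Xylulose is absent, so PurW is active.
No repressor is bound and PurW is active, so *haxA* is transcribed.
So HaxA is produced and active.
With repressor HaxA bound, *oxaX* is not transcribed.
→ *oxaX* is OFF.
Autoinducer-2 is absent, so NerR is active.
Citrulline is absent, so SovL is active.
With repressor SovL bound, *lutE* is not transcribed.
So LutE is not produced.
Required activator LutE is absent, so *zorX* is not transcribed.
→ *zorX* is OFF.
Indole is present, so UlmV is inactive.
With no repressor bound, *nolS* is transcribed.
So NolS is produced and active.
No repressor is bound and NolS is active, so *morK* is transcribed.
→ *morK* is ON.
1 of the 4 genes is transcribed.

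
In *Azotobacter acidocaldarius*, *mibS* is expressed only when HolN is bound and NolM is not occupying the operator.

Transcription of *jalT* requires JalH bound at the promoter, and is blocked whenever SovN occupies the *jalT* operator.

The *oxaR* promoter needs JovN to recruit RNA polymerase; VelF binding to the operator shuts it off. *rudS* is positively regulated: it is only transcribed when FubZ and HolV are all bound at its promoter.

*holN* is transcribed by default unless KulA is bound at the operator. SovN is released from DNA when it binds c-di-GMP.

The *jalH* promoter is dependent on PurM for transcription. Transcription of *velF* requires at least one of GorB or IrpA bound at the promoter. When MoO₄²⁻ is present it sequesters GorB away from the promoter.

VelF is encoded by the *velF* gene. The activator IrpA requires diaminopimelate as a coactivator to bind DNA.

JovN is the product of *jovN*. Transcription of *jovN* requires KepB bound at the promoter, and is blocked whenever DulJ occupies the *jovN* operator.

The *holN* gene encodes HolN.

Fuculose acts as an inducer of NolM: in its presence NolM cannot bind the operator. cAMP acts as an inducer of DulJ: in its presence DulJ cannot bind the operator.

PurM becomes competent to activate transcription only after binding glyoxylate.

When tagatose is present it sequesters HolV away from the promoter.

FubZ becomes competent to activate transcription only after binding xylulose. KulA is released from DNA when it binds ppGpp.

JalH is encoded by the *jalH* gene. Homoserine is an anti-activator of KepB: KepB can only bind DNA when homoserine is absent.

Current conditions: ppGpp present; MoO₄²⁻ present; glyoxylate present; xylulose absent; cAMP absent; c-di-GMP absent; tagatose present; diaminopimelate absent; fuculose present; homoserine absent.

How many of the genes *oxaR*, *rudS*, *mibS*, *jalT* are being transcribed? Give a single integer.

1

MoO₄²⁻ is present, so GorB is inactive.
Diaminopimelate is absent, so IrpA is inactive.
No activator is available at the *velF* promoter, so *velF* is not transcribed.
So VelF is not produced.
cAMP is absent, so DulJ is active.
Homoserine is absent, so KepB is active.
With repressor DulJ bound, *jovN* is not transcribed.
So JovN is not produced.
Required activator JovN is absent, so *oxaR* is not transcribed.
→ *oxaR* is OFF.
Xylulose is absent, so FubZ is inactive.
Tagatose is present, so HolV is inactive.
Required activator FubZ is absent, so *rudS* is not transcribed.
→ *rudS* is OFF.
Fuculose is present, so NolM is inactive.
ppGpp is present, so KulA is inactive.
With no repressor bound, *holN* is transcribed.
So HolN is produced and active.
No repressor is bound and HolN is active, so *mibS* is transcribed.
→ *mibS* is ON.
c-di-GMP is absent, so SovN is active.
Glyoxylate is present, so PurM is active.
No repressor is bound and PurM is active, so *jalH* is transcribed.
So JalH is produced and active.
With repressor SovN bound, *jalT* is not transcribed.
→ *jalT* is OFF.
1 of the 4 genes is transcribed.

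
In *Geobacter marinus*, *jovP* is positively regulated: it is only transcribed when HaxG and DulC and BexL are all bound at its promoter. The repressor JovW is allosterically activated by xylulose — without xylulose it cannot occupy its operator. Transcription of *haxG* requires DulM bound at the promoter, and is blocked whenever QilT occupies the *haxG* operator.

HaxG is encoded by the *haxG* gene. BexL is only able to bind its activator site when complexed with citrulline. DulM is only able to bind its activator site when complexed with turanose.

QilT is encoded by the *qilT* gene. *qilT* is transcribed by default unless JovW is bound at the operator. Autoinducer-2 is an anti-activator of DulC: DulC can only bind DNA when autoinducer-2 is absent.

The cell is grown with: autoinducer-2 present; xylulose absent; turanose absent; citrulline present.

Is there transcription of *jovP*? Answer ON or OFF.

OFF

Turanose is absent, so DulM is inactive.
Xylulose is absent, so JovW is inactive.
With no repressor bound, *qilT* is transcribed.
So QilT is produced and active.
With repressor QilT bound, *haxG* is not transcribed.
So HaxG is not produced.
Autoinducer-2 is present, so DulC is inactive.
Citrulline is present, so BexL is active.
Required activator HaxG is absent, so *jovP* is not transcribed.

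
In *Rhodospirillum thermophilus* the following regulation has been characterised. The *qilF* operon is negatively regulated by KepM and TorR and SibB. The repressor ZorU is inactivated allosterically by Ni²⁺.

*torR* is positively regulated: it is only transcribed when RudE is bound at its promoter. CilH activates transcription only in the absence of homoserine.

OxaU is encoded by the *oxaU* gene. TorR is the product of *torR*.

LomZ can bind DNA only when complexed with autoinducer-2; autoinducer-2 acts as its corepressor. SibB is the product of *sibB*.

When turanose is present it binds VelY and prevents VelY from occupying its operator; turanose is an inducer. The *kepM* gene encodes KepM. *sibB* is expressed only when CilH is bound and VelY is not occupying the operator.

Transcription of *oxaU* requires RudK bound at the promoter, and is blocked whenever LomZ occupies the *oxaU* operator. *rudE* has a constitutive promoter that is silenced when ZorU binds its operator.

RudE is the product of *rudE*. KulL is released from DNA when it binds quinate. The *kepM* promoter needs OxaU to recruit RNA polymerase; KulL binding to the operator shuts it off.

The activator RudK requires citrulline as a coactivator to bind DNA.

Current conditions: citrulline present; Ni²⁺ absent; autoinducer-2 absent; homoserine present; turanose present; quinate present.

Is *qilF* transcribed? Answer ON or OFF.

OFF

Quinate is present, so KulL is inactive.
Autoinducer-2 is absent, so LomZ is inactive.
Citrulline is present, so RudK is active.
No repressor is bound and RudK is active, so *oxaU* is transcribed.
So OxaU is produced and active.
No repressor is bound and OxaU is active, so *kepM* is transcribed.
So KepM is produced and active.
Ni²⁺ is absent, so ZorU is active.
With repressor ZorU bound, *rudE* is not transcribed.
So RudE is not produced.
Required activator RudE is absent, so *torR* is not transcribed.
So TorR is not produced.
Turanose is present, so VelY is inactive.
Homoserine is present, so CilH is inactive.
Required activator CilH is absent, so *sibB* is not transcribed.
So SibB is not produced.
With repressor KepM bound, *qilF* is not transcribed.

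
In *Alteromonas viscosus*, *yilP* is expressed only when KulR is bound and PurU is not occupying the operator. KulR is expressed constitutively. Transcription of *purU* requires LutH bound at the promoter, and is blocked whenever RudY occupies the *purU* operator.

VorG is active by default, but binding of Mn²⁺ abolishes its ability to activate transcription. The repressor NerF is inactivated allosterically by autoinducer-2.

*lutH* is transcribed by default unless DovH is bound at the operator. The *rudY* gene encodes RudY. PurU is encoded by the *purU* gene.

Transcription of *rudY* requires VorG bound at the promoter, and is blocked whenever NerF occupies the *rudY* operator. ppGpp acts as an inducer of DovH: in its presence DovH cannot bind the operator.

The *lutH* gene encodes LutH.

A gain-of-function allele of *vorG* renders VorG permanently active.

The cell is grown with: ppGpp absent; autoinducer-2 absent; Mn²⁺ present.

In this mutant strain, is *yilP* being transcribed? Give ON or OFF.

ppGpp is absent, so DovH is active.
With repressor DovH bound, *lutH* is not transcribed.
So LutH is not produced.
Autoinducer-2 is absent, so NerF is active.
VorG is constitutively active in this strain.
With repressor NerF bound, *rudY* is not transcribed.
So RudY is not produced.
Required activator LutH is absent, so *purU* is not transcribed.
So PurU is not produced.
KulR is produced constitutively and is active.
No repressor is bound and KulR is active, so *yilP* is transcribed.

ON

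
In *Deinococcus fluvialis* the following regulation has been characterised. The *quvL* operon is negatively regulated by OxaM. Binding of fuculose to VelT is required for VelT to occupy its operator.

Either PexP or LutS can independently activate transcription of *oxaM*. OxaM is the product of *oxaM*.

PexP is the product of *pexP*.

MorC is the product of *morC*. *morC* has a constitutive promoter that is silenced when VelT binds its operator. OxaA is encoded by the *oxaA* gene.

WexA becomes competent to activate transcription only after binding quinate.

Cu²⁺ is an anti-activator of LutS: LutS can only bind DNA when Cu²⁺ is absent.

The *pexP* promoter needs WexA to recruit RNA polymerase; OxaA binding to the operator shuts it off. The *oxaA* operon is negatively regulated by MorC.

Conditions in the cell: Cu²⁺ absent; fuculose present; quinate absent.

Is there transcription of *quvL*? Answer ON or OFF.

Fuculose is present, so VelT is active.
With repressor VelT bound, *morC* is not transcribed.
So MorC is not produced.
With no repressor bound, *oxaA* is transcribed.
So OxaA is produced and active.
Quinate is absent, so WexA is inactive.
With repressor OxaA bound, *pexP* is not transcribed.
So PexP is not produced.
Cu²⁺ is absent, so LutS is active.
Activator LutS is present, so *oxaM* is transcribed.
So OxaM is produced and active.
With repressor OxaM bound, *quvL* is not transcribed.

OFF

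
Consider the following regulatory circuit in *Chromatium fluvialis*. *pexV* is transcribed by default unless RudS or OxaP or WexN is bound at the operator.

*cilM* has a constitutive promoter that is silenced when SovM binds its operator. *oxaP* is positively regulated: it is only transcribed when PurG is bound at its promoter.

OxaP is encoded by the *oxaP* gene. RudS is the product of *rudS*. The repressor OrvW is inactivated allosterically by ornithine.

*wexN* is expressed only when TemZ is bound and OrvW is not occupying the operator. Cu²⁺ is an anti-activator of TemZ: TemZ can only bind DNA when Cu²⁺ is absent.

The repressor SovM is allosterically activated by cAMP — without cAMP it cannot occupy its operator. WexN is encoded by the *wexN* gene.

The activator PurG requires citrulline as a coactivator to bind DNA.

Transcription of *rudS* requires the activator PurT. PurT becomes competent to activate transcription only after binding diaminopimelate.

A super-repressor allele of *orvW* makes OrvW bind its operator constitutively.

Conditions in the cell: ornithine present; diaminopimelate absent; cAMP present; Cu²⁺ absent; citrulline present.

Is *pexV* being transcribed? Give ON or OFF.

Diaminopimelate is absent, so PurT is inactive.
Required activator PurT is absent, so *rudS* is not transcribed.
So RudS is not produced.
Citrulline is present, so PurG is active.
No repressor is bound and PurG is active, so *oxaP* is transcribed.
So OxaP is produced and active.
Cu²⁺ is absent, so TemZ is active.
OrvW is constitutively active in this strain.
With repressor OrvW bound, *wexN* is not transcribed.
So WexN is not produced.
With repressor OxaP bound, *pexV* is not transcribed.

OFF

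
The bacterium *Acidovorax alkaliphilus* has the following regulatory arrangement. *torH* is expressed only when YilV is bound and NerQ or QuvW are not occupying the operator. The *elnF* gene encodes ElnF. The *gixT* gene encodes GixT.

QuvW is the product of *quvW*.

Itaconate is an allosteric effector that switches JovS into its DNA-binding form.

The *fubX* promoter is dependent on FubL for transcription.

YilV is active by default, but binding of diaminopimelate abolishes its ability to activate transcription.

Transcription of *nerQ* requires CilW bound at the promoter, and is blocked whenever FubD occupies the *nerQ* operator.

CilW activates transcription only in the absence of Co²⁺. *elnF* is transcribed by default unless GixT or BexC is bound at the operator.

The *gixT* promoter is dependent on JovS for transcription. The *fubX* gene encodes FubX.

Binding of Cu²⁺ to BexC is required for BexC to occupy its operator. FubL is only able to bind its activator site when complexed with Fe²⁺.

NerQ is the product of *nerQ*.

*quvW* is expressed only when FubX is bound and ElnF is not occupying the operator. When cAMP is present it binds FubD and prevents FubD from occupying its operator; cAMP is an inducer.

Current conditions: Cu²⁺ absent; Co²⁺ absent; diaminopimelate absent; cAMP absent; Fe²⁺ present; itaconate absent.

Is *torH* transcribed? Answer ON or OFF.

ON

Diaminopimelate is absent, so YilV is active.
Co²⁺ is absent, so CilW is active.
cAMP is absent, so FubD is active.
With repressor FubD bound, *nerQ* is not transcribed.
So NerQ is not produced.
Itaconate is absent, so JovS is inactive.
Required activator JovS is absent, so *gixT* is not transcribed.
So GixT is not produced.
Cu²⁺ is absent, so BexC is inactive.
With no repressor bound, *elnF* is transcribed.
So ElnF is produced and active.
Fe²⁺ is present, so FubL is active.
No repressor is bound and FubL is active, so *fubX* is transcribed.
So FubX is produced and active.
With repressor ElnF bound, *quvW* is not transcribed.
So QuvW is not produced.
No repressor is bound and YilV is active, so *torH* is transcribed.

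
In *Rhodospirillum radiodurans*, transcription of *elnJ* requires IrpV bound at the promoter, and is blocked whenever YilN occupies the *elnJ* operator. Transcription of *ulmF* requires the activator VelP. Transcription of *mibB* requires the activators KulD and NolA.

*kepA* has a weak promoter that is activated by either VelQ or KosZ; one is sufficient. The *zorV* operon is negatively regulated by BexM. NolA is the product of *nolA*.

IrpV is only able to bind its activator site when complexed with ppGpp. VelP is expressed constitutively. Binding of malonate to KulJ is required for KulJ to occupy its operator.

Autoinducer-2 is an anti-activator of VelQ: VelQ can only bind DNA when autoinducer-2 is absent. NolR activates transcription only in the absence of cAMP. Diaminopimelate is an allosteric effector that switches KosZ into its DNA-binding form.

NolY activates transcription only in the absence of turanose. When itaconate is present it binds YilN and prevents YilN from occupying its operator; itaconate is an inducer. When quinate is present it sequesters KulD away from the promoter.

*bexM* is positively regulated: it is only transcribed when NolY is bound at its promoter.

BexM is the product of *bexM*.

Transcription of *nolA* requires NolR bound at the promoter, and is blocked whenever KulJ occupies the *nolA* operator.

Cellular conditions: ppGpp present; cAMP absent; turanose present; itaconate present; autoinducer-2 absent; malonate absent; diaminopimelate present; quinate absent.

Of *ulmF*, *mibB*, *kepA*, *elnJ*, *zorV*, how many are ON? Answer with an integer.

5

VelP is produced constitutively and is active.
No repressor is bound and VelP is active, so *ulmF* is transcribed.
→ *ulmF* is ON.
Quinate is absent, so KulD is active.
cAMP is absent, so NolR is active.
Malonate is absent, so KulJ is inactive.
No repressor is bound and NolR is active, so *nolA* is transcribed.
So NolA is produced and active.
No repressor is bound and KulD and NolA are active, so *mibB* is transcribed.
→ *mibB* is ON.
Autoinducer-2 is absent, so VelQ is active.
Diaminopimelate is present, so KosZ is active.
Activator VelQ is present, so *kepA* is transcribed.
→ *kepA* is ON.
ppGpp is present, so IrpV is active.
Itaconate is present, so YilN is inactive.
No repressor is bound and IrpV is active, so *elnJ* is transcribed.
→ *elnJ* is ON.
Turanose is present, so NolY is inactive.
Required activator NolY is absent, so *bexM* is not transcribed.
So BexM is not produced.
With no repressor bound, *zorV* is transcribed.
→ *zorV* is ON.
5 of the 5 genes are transcribed.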